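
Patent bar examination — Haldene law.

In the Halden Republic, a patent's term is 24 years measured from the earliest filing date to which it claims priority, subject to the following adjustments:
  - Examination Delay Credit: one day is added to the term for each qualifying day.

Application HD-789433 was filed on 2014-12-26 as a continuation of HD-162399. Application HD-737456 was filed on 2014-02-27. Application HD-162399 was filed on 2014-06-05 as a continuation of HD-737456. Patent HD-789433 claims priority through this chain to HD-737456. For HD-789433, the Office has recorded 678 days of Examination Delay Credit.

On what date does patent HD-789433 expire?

Earliest priority filing: 27 February 2014.
Base term: 27 February 2014 + 24 years → 27 February 2038.
Examination Delay Credit: +678 days → 6 January 2040.

2040-01-06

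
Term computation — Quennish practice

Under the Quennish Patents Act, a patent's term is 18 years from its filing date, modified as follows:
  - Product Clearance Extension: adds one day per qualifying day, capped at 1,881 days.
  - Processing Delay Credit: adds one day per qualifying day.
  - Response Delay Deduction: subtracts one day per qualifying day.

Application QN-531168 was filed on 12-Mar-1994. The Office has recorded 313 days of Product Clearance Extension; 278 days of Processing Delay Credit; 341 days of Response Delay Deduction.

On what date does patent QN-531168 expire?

November 17, 2012

Base term: filing date + 18 years → 12 March 2012.
Product Clearance Extension: 313 days (within the 1881-day cap) → +313 days → 19 January 2013.
Processing Delay Credit: +278 days → 24 October 2013.
Response Delay Deduction: −341 days → 17 November 2012.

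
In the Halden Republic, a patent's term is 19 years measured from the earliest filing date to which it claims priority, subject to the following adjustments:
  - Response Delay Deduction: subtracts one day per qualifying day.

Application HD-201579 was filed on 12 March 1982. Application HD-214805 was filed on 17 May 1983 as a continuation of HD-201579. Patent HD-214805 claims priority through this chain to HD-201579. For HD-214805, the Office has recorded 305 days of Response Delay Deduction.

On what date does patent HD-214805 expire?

Earliest priority filing: 12 March 1982.
Base term: 12 March 1982 + 19 years → 12 March 2001.
Response Delay Deduction: −305 days → 11 May 2000.

2000-05-11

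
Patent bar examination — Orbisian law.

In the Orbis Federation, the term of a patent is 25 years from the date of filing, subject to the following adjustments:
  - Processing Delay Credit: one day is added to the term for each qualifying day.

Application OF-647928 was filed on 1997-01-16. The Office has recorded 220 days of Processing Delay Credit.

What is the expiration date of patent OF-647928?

2022-08-24

Base term: filing date + 25 years → 16 January 2022.
Processing Delay Credit: +220 days → 24 August 2022.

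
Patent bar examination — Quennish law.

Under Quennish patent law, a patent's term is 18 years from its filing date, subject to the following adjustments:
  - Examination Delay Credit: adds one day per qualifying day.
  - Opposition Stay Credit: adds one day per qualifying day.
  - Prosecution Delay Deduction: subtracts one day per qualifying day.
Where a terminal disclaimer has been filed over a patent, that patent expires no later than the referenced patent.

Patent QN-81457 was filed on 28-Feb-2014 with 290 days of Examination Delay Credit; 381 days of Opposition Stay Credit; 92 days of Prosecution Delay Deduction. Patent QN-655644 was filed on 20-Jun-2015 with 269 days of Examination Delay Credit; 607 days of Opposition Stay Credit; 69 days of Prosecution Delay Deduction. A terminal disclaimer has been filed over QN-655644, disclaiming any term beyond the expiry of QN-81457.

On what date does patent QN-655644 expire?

2033-09-29

Natural term of QN-655644:
  Base: filing + 18 years → 20 June 2033.
  Examination Delay Credit: +269 days → 16 March 2034.
  Opposition Stay Credit: +607 days → 13 November 2035.
  Prosecution Delay Deduction: −69 days → 5 September 2035.
Expiry of referenced patent QN-81457:
  Base: filing + 18 years → 28 February 2032.
  Examination Delay Credit: +290 days → 14 December 2032.
  Opposition Stay Credit: +381 days → 30 December 2033.
  Prosecution Delay Deduction: −92 days → 29 September 2033.
Terminal disclaimer: QN-655644 expires on the earlier of 5 September 2035 and 29 September 2033.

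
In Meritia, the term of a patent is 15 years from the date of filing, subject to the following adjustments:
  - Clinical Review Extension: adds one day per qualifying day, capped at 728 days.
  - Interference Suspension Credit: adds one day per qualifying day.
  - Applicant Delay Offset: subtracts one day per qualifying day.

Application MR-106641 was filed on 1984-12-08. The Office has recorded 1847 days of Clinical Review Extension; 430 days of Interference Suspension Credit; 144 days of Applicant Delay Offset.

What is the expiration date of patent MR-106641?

September 17, 2002

Base term: filing date + 15 years → 8 December 1999.
Clinical Review Extension: 1847 days claimed exceeds the 728-day cap, so +728 days → 5 December 2001.
Interference Suspension Credit: +430 days → 8 February 2003.
Applicant Delay Offset: −144 days → 17 September 2002.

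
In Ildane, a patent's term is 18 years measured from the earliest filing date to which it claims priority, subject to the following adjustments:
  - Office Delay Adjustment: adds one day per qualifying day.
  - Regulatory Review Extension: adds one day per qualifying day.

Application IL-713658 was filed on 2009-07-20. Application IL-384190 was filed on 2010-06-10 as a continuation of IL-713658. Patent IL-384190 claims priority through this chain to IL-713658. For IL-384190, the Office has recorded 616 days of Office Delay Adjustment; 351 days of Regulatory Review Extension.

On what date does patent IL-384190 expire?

2030-03-13

Earliest priority filing: 20 July 2009.
Base term: 20 July 2009 + 18 years → 20 July 2027.
Office Delay Adjustment: +616 days → 27 March 2029.
Regulatory Review Extension: +351 days → 13 March 2030.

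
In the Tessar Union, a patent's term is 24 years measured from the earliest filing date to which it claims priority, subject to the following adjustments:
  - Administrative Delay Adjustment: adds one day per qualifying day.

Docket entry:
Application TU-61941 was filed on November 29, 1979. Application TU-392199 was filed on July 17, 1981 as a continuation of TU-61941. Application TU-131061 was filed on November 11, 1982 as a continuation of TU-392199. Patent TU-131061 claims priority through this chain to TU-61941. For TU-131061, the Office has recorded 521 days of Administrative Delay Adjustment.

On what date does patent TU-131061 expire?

Earliest priority filing: 29 November 1979.
Base term: 29 November 1979 + 24 years → 29 November 2003.
Administrative Delay Adjustment: +521 days → 3 May 2005.

May 3, 2005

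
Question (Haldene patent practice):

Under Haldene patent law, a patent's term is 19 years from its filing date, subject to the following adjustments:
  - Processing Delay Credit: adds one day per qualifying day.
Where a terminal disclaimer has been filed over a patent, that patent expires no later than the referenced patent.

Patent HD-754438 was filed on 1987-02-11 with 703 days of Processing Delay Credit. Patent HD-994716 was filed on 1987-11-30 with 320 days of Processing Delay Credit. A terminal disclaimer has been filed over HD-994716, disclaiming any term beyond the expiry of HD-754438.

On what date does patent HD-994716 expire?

Natural term of HD-994716:
  Base: filing + 19 years → 30 November 2006.
  Processing Delay Credit: +320 days → 16 October 2007.
Expiry of referenced patent HD-754438:
  Base: filing + 19 years → 11 February 2006.
  Processing Delay Credit: +703 days → 15 January 2008.
Terminal disclaimer: HD-994716 expires on the earlier of 16 October 2007 and 15 January 2008.

2007-10-16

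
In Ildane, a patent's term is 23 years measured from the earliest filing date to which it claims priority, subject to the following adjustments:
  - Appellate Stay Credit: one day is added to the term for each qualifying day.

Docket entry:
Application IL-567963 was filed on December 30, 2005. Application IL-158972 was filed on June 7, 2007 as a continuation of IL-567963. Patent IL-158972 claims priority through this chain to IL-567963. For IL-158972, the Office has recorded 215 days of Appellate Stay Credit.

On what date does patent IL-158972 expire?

Earliest priority filing: 30 December 2005.
Base term: 30 December 2005 + 23 years → 30 December 2028.
Appellate Stay Credit: +215 days → 2 August 2029.

August 2, 2029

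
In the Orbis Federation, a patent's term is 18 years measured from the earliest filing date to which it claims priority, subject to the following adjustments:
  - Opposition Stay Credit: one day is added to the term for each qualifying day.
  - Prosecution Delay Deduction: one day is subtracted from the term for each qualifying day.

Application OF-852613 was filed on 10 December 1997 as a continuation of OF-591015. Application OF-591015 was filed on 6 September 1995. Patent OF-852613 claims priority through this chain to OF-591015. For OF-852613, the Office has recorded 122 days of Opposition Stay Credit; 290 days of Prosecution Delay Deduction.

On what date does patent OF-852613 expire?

2013-03-22

Earliest priority filing: 6 September 1995.
Base term: 6 September 1995 + 18 years → 6 September 2013.
Opposition Stay Credit: +122 days → 6 January 2014.
Prosecution Delay Deduction: −290 days → 22 March 2013.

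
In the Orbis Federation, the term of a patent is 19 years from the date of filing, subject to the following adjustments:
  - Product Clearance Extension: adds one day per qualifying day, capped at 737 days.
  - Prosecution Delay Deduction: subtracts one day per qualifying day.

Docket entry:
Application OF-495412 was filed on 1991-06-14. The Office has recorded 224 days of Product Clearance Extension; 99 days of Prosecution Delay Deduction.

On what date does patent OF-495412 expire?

Base term: filing date + 19 years → 14 June 2010.
Product Clearance Extension: 224 days (within the 737-day cap) → +224 days → 24 January 2011.
Prosecution Delay Deduction: −99 days → 17 October 2010.

October 17, 2010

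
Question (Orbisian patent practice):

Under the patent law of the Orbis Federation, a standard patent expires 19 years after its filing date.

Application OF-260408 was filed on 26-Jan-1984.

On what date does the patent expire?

2003-01-26

Filing date + 19 years → 26 January 2003.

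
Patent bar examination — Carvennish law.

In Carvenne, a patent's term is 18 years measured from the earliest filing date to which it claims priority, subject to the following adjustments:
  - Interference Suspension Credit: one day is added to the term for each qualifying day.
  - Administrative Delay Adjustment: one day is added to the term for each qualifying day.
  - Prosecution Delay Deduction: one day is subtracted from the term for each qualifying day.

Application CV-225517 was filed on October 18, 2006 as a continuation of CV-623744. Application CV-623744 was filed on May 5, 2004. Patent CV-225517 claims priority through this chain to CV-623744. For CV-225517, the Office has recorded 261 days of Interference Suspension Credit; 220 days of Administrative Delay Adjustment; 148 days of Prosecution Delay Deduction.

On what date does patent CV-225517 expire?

April 3, 2023

Earliest priority filing: 5 May 2004.
Base term: 5 May 2004 + 18 years → 5 May 2022.
Interference Suspension Credit: +261 days → 21 January 2023.
Administrative Delay Adjustment: +220 days → 29 August 2023.
Prosecution Delay Deduction: −148 days → 3 April 2023.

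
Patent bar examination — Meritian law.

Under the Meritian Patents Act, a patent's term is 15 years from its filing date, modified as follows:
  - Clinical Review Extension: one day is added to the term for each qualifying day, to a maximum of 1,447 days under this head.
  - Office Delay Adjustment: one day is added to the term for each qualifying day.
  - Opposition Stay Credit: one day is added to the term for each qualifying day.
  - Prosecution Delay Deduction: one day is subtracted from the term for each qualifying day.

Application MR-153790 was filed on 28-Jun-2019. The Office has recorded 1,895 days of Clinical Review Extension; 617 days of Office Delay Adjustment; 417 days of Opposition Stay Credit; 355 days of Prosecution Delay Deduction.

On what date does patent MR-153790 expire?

Base term: filing date + 15 years → 28 June 2034.
Clinical Review Extension: 1895 days claimed exceeds the 1447-day cap, so +1447 days → 14 June 2038.
Office Delay Adjustment: +617 days → 21 February 2040.
Opposition Stay Credit: +417 days → 13 April 2041.
Prosecution Delay Deduction: −355 days → 23 April 2040.

2040-04-23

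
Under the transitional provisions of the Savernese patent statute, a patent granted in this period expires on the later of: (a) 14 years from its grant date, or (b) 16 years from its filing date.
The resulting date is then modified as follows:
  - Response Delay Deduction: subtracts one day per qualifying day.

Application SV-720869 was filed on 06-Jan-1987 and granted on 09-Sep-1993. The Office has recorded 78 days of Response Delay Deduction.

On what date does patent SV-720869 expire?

(a) grant + 14 years → 9 September 2007.
(b) filing + 16 years → 6 January 2003.
Later of the two: 9 September 2007.
Response Delay Deduction: −78 days → 23 June 2007.

2007-06-23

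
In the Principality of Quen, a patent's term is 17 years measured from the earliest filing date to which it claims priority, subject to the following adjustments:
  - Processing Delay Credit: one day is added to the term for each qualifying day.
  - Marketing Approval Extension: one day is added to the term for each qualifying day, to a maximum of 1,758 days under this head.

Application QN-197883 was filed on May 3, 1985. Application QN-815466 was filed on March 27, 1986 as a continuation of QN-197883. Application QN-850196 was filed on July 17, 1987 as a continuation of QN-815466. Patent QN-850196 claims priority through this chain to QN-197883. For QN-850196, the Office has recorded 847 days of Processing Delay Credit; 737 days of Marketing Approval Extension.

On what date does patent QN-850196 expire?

2006-09-03

Earliest priority filing: 3 May 1985.
Base term: 3 May 1985 + 17 years → 3 May 2002.
Processing Delay Credit: +847 days → 27 August 2004.
Marketing Approval Extension: 737 days (within the 1758-day cap) → +737 days → 3 September 2006.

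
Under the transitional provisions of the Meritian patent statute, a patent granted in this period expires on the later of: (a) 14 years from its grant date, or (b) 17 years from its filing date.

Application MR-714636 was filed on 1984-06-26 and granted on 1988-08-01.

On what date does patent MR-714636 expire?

2002-08-01

(a) grant + 14 years → 1 August 2002.
(b) filing + 17 years → 26 June 2001.
Later of the two: 1 August 2002.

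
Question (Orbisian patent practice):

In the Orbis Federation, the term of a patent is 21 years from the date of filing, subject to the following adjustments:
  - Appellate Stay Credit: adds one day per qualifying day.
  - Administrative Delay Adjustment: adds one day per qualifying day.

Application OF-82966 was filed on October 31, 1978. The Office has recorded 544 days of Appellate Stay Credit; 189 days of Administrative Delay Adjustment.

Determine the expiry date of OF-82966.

2001-11-02

Base term: filing date + 21 years → 31 October 1999.
Appellate Stay Credit: +544 days → 27 April 2001.
Administrative Delay Adjustment: +189 days → 2 November 2001.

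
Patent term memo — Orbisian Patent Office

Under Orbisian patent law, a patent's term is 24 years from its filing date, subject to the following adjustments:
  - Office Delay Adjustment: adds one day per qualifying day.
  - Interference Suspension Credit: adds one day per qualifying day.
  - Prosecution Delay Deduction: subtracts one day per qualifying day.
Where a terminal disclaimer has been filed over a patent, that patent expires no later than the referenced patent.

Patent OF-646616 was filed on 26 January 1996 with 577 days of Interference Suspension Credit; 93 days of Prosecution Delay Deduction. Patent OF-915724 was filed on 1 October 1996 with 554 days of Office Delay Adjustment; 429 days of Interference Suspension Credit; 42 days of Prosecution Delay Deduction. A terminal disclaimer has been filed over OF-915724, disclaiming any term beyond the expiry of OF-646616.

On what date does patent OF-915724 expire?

Natural term of OF-915724:
  Base: filing + 24 years → 1 October 2020.
  Office Delay Adjustment: +554 days → 8 April 2022.
  Interference Suspension Credit: +429 days → 11 June 2023.
  Prosecution Delay Deduction: −42 days → 30 April 2023.
Expiry of referenced patent OF-646616:
  Base: filing + 24 years → 26 January 2020.
  Interference Suspension Credit: +577 days → 25 August 2021.
  Prosecution Delay Deduction: −93 days → 24 May 2021.
Terminal disclaimer: OF-915724 expires on the earlier of 30 April 2023 and 24 May 2021.

May 24, 2021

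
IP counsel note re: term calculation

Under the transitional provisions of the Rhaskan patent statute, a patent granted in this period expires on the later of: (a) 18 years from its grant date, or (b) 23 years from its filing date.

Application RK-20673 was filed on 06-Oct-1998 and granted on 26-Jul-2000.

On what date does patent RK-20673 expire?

(a) grant + 18 years → 26 July 2018.
(b) filing + 23 years → 6 October 2021.
Later of the two: 6 October 2021.

2021-10-06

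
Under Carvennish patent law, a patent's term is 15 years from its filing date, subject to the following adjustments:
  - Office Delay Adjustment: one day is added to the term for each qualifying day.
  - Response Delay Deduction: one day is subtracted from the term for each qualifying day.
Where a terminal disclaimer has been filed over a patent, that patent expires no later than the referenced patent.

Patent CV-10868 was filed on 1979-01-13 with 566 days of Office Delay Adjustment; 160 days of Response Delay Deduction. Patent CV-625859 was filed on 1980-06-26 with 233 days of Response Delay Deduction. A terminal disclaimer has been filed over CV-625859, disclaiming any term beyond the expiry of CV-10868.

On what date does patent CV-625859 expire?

Natural term of CV-625859:
  Base: filing + 15 years → 26 June 1995.
  Response Delay Deduction: −233 days → 5 November 1994.
Expiry of referenced patent CV-10868:
  Base: filing + 15 years → 13 January 1994.
  Office Delay Adjustment: +566 days → 2 August 1995.
  Response Delay Deduction: −160 days → 23 February 1995.
Terminal disclaimer: CV-625859 expires on the earlier of 5 November 1994 and 23 February 1995.

November 5, 1994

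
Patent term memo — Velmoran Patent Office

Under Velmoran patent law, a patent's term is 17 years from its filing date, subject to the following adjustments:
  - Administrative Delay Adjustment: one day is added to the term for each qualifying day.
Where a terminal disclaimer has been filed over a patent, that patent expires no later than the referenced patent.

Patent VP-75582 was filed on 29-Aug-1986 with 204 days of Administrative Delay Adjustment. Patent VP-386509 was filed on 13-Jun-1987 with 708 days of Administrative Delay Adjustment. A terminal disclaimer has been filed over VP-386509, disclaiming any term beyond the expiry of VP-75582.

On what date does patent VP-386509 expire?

2004-03-20

Natural term of VP-386509:
  Base: filing + 17 years → 13 June 2004.
  Administrative Delay Adjustment: +708 days → 22 May 2006.
Expiry of referenced patent VP-75582:
  Base: filing + 17 years → 29 August 2003.
  Administrative Delay Adjustment: +204 days → 20 March 2004.
Terminal disclaimer: VP-386509 expires on the earlier of 22 May 2006 and 20 March 2004.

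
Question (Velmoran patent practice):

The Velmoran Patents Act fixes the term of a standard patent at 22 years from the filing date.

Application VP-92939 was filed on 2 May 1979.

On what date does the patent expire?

Filing date + 22 years → 2 May 2001.

May 2, 2001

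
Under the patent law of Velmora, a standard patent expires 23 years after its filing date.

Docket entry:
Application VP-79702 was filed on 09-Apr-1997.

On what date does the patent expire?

April 9, 2020

Filing date + 23 years → 9 April 2020.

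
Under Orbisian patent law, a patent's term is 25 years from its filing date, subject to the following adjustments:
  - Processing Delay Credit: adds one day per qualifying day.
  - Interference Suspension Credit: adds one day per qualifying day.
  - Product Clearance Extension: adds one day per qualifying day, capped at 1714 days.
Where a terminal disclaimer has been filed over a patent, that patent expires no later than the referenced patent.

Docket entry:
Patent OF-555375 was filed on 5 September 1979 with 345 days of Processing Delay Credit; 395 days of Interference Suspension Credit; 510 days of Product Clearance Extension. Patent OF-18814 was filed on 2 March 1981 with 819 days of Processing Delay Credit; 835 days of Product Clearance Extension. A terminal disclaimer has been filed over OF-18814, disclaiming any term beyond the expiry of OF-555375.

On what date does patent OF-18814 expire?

Natural term of OF-18814:
  Base: filing + 25 years → 2 March 2006.
  Processing Delay Credit: +819 days → 29 May 2008.
  Product Clearance Extension: 835 days (within the 1714-day cap) → +835 days → 11 September 2010.
Expiry of referenced patent OF-555375:
  Base: filing + 25 years → 5 September 2004.
  Processing Delay Credit: +345 days → 16 August 2005.
  Interference Suspension Credit: +395 days → 15 September 2006.
  Product Clearance Extension: 510 days (within the 1714-day cap) → +510 days → 7 February 2008.
Terminal disclaimer: OF-18814 expires on the earlier of 11 September 2010 and 7 February 2008.

February 7, 2008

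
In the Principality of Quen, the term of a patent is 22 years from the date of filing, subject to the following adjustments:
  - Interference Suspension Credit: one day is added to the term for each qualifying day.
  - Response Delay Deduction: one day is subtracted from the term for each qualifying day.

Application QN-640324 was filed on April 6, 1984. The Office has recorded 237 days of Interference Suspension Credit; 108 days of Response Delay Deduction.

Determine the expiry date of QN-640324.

Base term: filing date + 22 years → 6 April 2006.
Interference Suspension Credit: +237 days → 29 November 2006.
Response Delay Deduction: −108 days → 13 August 2006.

August 13, 2006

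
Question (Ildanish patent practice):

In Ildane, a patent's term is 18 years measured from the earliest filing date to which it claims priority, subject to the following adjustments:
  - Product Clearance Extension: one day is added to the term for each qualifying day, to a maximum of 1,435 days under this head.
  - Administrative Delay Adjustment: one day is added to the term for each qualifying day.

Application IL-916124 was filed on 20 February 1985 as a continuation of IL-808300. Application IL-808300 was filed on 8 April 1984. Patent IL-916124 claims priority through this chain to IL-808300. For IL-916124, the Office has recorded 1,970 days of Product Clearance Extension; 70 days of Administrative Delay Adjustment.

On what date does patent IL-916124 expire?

May 22, 2006

Earliest priority filing: 8 April 1984.
Base term: 8 April 1984 + 18 years → 8 April 2002.
Product Clearance Extension: 1970 days claimed exceeds the 1435-day cap, so +1435 days → 13 March 2006.
Administrative Delay Adjustment: +70 days → 22 May 2006.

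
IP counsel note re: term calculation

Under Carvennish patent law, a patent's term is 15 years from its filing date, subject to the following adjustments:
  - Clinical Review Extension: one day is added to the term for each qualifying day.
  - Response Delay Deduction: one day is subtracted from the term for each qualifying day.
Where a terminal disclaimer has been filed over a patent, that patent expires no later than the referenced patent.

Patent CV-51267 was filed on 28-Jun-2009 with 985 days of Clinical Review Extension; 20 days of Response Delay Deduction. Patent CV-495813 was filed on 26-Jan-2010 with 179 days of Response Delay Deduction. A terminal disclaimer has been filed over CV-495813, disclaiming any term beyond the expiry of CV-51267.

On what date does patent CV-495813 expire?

2024-07-31

Natural term of CV-495813:
  Base: filing + 15 years → 26 January 2025.
  Response Delay Deduction: −179 days → 31 July 2024.
Expiry of referenced patent CV-51267:
  Base: filing + 15 years → 28 June 2024.
  Clinical Review Extension: +985 days → 10 March 2027.
  Response Delay Deduction: −20 days → 18 February 2027.
Terminal disclaimer: CV-495813 expires on the earlier of 31 July 2024 and 18 February 2027.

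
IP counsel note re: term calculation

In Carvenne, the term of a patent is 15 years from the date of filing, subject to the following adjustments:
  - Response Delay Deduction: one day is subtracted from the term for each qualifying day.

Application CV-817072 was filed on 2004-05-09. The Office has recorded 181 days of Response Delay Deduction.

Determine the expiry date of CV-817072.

Base term: filing date + 15 years → 9 May 2019.
Response Delay Deduction: −181 days → 9 November 2018.

2018-11-09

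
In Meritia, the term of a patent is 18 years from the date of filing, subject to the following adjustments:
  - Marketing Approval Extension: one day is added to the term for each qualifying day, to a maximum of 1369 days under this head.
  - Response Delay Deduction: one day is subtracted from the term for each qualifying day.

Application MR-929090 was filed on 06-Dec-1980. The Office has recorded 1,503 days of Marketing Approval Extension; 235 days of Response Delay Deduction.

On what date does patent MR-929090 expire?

January 13, 2002

Base term: filing date + 18 years → 6 December 1998.
Marketing Approval Extension: 1503 days claimed exceeds the 1369-day cap, so +1369 days → 5 September 2002.
Response Delay Deduction: −235 days → 13 January 2002.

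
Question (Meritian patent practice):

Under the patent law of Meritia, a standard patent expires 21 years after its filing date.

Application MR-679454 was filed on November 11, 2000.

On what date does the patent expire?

November 11, 2021

Filing date + 21 years → 11 November 2021.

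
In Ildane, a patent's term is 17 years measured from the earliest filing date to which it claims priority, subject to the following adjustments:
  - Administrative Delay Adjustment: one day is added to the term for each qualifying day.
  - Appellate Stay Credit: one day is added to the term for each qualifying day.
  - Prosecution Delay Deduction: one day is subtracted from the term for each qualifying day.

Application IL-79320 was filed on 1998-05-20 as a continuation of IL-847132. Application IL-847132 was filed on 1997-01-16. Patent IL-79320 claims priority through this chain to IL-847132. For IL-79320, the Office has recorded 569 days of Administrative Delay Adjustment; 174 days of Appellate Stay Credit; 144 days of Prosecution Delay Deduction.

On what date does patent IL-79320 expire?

September 7, 2015

Earliest priority filing: 16 January 1997.
Base term: 16 January 1997 + 17 years → 16 January 2014.
Administrative Delay Adjustment: +569 days → 8 August 2015.
Appellate Stay Credit: +174 days → 29 January 2016.
Prosecution Delay Deduction: −144 days → 7 September 2015.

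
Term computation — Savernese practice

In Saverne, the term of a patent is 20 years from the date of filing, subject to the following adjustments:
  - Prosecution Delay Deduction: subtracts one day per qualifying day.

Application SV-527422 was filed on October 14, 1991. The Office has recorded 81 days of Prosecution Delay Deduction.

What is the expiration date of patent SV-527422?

July 25, 2011

Base term: filing date + 20 years → 14 October 2011.
Prosecution Delay Deduction: −81 days → 25 July 2011.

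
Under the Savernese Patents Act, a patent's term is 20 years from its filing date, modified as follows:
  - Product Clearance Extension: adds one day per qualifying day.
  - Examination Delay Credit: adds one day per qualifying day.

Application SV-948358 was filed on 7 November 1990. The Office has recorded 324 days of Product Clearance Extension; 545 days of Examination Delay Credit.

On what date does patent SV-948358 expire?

March 25, 2013

Base term: filing date + 20 years → 7 November 2010.
Product Clearance Extension: +324 days → 27 September 2011.
Examination Delay Credit: +545 days → 25 March 2013.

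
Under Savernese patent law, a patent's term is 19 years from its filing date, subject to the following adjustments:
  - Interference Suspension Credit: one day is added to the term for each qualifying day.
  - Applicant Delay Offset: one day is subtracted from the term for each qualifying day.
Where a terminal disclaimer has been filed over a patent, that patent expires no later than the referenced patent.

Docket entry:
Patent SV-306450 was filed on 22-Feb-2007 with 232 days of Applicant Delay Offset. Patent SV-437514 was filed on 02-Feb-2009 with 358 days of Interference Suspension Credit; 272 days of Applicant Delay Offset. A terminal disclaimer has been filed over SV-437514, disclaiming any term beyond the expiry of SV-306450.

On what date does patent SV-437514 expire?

Natural term of SV-437514:
  Base: filing + 19 years → 2 February 2028.
  Interference Suspension Credit: +358 days → 25 January 2029.
  Applicant Delay Offset: −272 days → 28 April 2028.
Expiry of referenced patent SV-306450:
  Base: filing + 19 years → 22 February 2026.
  Applicant Delay Offset: −232 days → 5 July 2025.
Terminal disclaimer: SV-437514 expires on the earlier of 28 April 2028 and 5 July 2025.

2025-07-05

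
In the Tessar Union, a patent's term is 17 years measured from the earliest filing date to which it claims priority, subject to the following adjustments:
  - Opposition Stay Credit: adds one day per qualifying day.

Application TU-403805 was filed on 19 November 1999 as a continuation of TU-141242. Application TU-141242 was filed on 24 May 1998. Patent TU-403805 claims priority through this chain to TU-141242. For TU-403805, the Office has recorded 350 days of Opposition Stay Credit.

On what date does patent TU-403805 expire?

May 8, 2016

Earliest priority filing: 24 May 1998.
Base term: 24 May 1998 + 17 years → 24 May 2015.
Opposition Stay Credit: +350 days → 8 May 2016.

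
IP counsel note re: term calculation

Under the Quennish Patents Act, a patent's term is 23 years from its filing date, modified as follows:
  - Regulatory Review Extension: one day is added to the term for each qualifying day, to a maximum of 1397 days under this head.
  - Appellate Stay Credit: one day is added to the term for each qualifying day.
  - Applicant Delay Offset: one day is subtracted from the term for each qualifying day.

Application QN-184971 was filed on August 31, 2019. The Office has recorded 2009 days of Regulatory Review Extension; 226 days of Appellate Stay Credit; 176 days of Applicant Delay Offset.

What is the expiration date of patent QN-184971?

August 17, 2046

Base term: filing date + 23 years → 31 August 2042.
Regulatory Review Extension: 2009 days claimed exceeds the 1397-day cap, so +1397 days → 28 June 2046.
Appellate Stay Credit: +226 days → 9 February 2047.
Applicant Delay Offset: −176 days → 17 August 2046.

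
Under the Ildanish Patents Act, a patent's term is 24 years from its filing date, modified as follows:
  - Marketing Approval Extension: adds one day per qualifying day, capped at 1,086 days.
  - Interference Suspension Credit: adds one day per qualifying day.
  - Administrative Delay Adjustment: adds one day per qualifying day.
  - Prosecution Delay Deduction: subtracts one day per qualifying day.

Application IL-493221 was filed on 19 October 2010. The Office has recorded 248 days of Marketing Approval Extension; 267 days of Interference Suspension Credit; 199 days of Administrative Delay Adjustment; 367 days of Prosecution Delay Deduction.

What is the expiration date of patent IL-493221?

Base term: filing date + 24 years → 19 October 2034.
Marketing Approval Extension: 248 days (within the 1086-day cap) → +248 days → 24 June 2035.
Interference Suspension Credit: +267 days → 17 March 2036.
Administrative Delay Adjustment: +199 days → 2 October 2036.
Prosecution Delay Deduction: −367 days → 1 October 2035.

2035-10-01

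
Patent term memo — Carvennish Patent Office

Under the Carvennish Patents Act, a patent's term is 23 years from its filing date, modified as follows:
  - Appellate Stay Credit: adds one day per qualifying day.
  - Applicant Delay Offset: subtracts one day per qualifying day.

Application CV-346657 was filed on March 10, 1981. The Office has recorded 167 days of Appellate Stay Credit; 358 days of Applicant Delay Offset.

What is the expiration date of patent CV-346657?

Base term: filing date + 23 years → 10 March 2004.
Appellate Stay Credit: +167 days → 24 August 2004.
Applicant Delay Offset: −358 days → 1 September 2003.

2003-09-01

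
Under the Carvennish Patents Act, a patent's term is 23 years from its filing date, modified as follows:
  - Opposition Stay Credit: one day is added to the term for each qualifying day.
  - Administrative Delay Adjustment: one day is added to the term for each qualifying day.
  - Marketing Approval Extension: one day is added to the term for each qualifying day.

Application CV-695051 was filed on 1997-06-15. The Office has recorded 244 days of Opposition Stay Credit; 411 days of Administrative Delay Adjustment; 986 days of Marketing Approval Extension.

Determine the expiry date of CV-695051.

Base term: filing date + 23 years → 15 June 2020.
Opposition Stay Credit: +244 days → 14 February 2021.
Administrative Delay Adjustment: +411 days → 1 April 2022.
Marketing Approval Extension: +986 days → 12 December 2024.

December 12, 2024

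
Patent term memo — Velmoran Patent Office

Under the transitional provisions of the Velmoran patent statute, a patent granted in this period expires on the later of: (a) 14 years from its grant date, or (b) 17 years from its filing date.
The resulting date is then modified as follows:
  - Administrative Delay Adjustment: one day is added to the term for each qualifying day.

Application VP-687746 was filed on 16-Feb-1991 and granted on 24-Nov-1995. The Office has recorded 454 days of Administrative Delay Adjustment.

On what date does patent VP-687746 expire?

2011-02-21

(a) grant + 14 years → 24 November 2009.
(b) filing + 17 years → 16 February 2008.
Later of the two: 24 November 2009.
Administrative Delay Adjustment: +454 days → 21 February 2011.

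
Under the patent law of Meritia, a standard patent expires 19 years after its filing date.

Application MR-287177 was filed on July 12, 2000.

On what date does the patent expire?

2019-07-12

Filing date + 19 years → 12 July 2019.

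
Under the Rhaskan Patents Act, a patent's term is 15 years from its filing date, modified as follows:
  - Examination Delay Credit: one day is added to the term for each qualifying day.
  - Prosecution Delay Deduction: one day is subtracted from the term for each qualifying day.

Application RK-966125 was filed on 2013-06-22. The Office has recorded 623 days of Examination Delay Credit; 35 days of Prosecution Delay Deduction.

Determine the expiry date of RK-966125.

Base term: filing date + 15 years → 22 June 2028.
Examination Delay Credit: +623 days → 7 March 2030.
Prosecution Delay Deduction: −35 days → 31 January 2030.

2030-01-31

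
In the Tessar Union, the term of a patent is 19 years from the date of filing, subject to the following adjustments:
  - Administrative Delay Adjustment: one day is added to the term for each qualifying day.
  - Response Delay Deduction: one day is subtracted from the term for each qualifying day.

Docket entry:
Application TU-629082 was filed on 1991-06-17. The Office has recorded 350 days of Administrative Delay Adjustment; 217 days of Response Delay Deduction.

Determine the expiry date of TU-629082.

October 28, 2010

Base term: filing date + 19 years → 17 June 2010.
Administrative Delay Adjustment: +350 days → 2 June 2011.
Response Delay Deduction: −217 days → 28 October 2010.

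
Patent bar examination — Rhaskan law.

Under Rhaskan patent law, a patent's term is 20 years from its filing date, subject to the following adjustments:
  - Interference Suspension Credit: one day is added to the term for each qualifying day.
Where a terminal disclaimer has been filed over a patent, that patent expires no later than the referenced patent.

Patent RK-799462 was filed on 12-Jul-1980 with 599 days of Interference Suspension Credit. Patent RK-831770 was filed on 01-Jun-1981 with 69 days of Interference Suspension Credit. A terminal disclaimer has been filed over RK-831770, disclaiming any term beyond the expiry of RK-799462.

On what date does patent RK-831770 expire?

2001-08-09

Natural term of RK-831770:
  Base: filing + 20 years → 1 June 2001.
  Interference Suspension Credit: +69 days → 9 August 2001.
Expiry of referenced patent RK-799462:
  Base: filing + 20 years → 12 July 2000.
  Interference Suspension Credit: +599 days → 3 March 2002.
Terminal disclaimer: RK-831770 expires on the earlier of 9 August 2001 and 3 March 2002.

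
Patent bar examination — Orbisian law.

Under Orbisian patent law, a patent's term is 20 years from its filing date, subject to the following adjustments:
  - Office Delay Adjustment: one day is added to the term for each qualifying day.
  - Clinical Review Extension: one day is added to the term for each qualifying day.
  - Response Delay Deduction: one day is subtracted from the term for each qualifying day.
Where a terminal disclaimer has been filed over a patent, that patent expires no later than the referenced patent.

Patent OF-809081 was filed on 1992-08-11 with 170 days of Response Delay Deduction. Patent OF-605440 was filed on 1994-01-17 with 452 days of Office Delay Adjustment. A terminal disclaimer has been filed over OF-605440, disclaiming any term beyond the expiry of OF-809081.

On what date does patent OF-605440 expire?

February 23, 2012

Natural term of OF-605440:
  Base: filing + 20 years → 17 January 2014.
  Office Delay Adjustment: +452 days → 14 April 2015.
Expiry of referenced patent OF-809081:
  Base: filing + 20 years → 11 August 2012.
  Response Delay Deduction: −170 days → 23 February 2012.
Terminal disclaimer: OF-605440 expires on the earlier of 14 April 2015 and 23 February 2012.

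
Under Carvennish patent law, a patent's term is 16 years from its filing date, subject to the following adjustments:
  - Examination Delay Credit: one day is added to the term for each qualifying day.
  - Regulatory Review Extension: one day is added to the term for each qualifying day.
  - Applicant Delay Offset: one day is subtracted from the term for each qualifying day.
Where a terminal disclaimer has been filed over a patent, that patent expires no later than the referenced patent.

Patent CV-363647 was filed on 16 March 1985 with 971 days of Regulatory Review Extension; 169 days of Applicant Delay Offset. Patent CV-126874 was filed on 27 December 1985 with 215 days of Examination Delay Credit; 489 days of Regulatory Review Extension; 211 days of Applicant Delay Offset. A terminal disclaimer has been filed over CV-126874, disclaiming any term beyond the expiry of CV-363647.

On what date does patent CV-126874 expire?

Natural term of CV-126874:
  Base: filing + 16 years → 27 December 2001.
  Examination Delay Credit: +215 days → 30 July 2002.
  Regulatory Review Extension: +489 days → 1 December 2003.
  Applicant Delay Offset: −211 days → 4 May 2003.
Expiry of referenced patent CV-363647:
  Base: filing + 16 years → 16 March 2001.
  Regulatory Review Extension: +971 days → 12 November 2003.
  Applicant Delay Offset: −169 days → 27 May 2003.
Terminal disclaimer: CV-126874 expires on the earlier of 4 May 2003 and 27 May 2003.

2003-05-04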